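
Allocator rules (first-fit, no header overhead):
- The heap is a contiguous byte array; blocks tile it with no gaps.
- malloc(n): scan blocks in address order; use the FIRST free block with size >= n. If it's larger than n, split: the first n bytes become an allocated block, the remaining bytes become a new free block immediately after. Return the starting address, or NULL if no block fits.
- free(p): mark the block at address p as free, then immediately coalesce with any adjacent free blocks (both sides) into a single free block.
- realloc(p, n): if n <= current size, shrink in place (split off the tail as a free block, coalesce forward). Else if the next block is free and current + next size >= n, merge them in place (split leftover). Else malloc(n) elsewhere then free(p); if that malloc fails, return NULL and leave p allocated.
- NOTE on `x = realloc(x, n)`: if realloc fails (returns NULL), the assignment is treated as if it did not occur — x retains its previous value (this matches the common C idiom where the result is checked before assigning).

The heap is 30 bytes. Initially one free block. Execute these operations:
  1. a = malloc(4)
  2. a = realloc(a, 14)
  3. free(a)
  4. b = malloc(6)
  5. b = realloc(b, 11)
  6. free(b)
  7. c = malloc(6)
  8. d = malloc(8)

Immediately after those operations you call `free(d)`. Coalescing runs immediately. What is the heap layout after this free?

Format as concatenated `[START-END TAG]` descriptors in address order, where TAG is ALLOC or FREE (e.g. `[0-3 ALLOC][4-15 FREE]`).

Op 1: a = malloc(4) -> a = 0; heap: [0-3 ALLOC][4-29 FREE]
Op 2: a = realloc(a, 14) -> a = 0; heap: [0-13 ALLOC][14-29 FREE]
Op 3: free(a) -> (freed a); heap: [0-29 FREE]
Op 4: b = malloc(6) -> b = 0; heap: [0-5 ALLOC][6-29 FREE]
Op 5: b = realloc(b, 11) -> b = 0; heap: [0-10 ALLOC][11-29 FREE]
Op 6: free(b) -> (freed b); heap: [0-29 FREE]
Op 7: c = malloc(6) -> c = 0; heap: [0-5 ALLOC][6-29 FREE]
Op 8: d = malloc(8) -> d = 6; heap: [0-5 ALLOC][6-13 ALLOC][14-29 FREE]
free(d): d = 6 -> block [6-13 ALLOC]; mark free, coalesce with adjacent free neighbors -> [0-5 ALLOC][6-29 FREE]

Answer: [0-5 ALLOC][6-29 FREE]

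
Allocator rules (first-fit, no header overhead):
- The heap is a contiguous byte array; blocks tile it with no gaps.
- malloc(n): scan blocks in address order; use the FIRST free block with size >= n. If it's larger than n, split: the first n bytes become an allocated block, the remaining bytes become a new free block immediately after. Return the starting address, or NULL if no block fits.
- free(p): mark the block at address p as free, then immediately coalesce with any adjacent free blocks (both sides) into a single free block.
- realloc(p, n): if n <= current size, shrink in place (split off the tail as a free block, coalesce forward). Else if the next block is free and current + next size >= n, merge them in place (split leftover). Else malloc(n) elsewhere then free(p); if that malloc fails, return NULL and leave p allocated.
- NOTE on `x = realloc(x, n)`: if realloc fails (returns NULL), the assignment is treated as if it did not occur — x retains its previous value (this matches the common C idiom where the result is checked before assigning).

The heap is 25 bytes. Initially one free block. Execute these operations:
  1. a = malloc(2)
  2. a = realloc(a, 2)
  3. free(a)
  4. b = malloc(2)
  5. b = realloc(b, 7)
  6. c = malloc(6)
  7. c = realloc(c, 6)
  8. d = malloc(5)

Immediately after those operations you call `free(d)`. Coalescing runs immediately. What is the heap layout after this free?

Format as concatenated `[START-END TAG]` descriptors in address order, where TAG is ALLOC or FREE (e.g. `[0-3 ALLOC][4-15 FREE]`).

Op 1: a = malloc(2) -> a = 0; heap: [0-1 ALLOC][2-24 FREE]
Op 2: a = realloc(a, 2) -> a = 0; heap: [0-1 ALLOC][2-24 FREE]
Op 3: free(a) -> (freed a); heap: [0-24 FREE]
Op 4: b = malloc(2) -> b = 0; heap: [0-1 ALLOC][2-24 FREE]
Op 5: b = realloc(b, 7) -> b = 0; heap: [0-6 ALLOC][7-24 FREE]
Op 6: c = malloc(6) -> c = 7; heap: [0-6 ALLOC][7-12 ALLOC][13-24 FREE]
Op 7: c = realloc(c, 6) -> c = 7; heap: [0-6 ALLOC][7-12 ALLOC][13-24 FREE]
Op 8: d = malloc(5) -> d = 13; heap: [0-6 ALLOC][7-12 ALLOC][13-17 ALLOC][18-24 FREE]
free(d): d = 13 -> block [13-17 ALLOC]; mark free, coalesce with adjacent free neighbors -> [0-6 ALLOC][7-12 ALLOC][13-24 FREE]

Answer: [0-6 ALLOC][7-12 ALLOC][13-24 FREE]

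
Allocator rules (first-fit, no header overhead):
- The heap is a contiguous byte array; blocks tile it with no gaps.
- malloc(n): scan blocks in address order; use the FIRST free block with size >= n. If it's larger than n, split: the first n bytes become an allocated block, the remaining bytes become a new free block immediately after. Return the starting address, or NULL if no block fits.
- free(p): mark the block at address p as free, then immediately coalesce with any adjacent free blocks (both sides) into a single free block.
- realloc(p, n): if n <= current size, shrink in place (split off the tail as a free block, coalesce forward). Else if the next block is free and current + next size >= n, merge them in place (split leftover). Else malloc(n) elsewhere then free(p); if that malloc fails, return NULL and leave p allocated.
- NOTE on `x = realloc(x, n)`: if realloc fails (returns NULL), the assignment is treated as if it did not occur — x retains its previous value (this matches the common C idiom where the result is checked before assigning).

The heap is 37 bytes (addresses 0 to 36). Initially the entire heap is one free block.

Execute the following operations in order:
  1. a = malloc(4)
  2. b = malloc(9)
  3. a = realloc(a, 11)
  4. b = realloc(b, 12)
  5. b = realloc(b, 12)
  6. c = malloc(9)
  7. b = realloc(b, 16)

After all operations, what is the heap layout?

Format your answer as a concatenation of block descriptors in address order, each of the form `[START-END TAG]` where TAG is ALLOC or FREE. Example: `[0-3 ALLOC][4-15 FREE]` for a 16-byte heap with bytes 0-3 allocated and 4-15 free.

Op 1: a = malloc(4) -> a = 0; heap: [0-3 ALLOC][4-36 FREE]
Op 2: b = malloc(9) -> b = 4; heap: [0-3 ALLOC][4-12 ALLOC][13-36 FREE]
Op 3: a = realloc(a, 11) -> a = 13; heap: [0-3 FREE][4-12 ALLOC][13-23 ALLOC][24-36 FREE]
Op 4: b = realloc(b, 12) -> b = 24; heap: [0-12 FREE][13-23 ALLOC][24-35 ALLOC][36-36 FREE]
Op 5: b = realloc(b, 12) -> b = 24; heap: [0-12 FREE][13-23 ALLOC][24-35 ALLOC][36-36 FREE]
Op 6: c = malloc(9) -> c = 0; heap: [0-8 ALLOC][9-12 FREE][13-23 ALLOC][24-35 ALLOC][36-36 FREE]
Op 7: b = realloc(b, 16) -> NULL (b unchanged); heap: [0-8 ALLOC][9-12 FREE][13-23 ALLOC][24-35 ALLOC][36-36 FREE]

Answer: [0-8 ALLOC][9-12 FREE][13-23 ALLOC][24-35 ALLOC][36-36 FREE]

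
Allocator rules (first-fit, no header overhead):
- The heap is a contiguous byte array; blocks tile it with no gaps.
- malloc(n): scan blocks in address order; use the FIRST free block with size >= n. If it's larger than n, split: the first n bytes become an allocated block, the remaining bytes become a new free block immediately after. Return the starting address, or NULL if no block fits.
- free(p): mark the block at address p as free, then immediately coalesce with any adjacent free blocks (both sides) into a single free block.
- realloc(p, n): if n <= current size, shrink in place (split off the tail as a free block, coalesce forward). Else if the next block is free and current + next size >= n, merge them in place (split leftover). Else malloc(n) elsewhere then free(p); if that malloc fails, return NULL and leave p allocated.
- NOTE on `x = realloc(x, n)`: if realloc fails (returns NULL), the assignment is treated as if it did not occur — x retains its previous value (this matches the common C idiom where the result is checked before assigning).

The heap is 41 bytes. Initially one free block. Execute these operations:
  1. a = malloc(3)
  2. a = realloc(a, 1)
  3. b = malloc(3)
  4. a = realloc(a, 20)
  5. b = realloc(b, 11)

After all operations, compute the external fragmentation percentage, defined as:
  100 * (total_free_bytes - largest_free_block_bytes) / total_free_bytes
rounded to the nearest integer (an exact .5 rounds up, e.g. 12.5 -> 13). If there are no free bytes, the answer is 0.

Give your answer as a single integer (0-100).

Answer: 40

Derivation:
Op 1: a = malloc(3) -> a = 0; heap: [0-2 ALLOC][3-40 FREE]
Op 2: a = realloc(a, 1) -> a = 0; heap: [0-0 ALLOC][1-40 FREE]
Op 3: b = malloc(3) -> b = 1; heap: [0-0 ALLOC][1-3 ALLOC][4-40 FREE]
Op 4: a = realloc(a, 20) -> a = 4; heap: [0-0 FREE][1-3 ALLOC][4-23 ALLOC][24-40 FREE]
Op 5: b = realloc(b, 11) -> b = 24; heap: [0-3 FREE][4-23 ALLOC][24-34 ALLOC][35-40 FREE]
Free blocks: [4 6] total_free=10 largest=6 -> 100*(10-6)/10 = 400/10 = 40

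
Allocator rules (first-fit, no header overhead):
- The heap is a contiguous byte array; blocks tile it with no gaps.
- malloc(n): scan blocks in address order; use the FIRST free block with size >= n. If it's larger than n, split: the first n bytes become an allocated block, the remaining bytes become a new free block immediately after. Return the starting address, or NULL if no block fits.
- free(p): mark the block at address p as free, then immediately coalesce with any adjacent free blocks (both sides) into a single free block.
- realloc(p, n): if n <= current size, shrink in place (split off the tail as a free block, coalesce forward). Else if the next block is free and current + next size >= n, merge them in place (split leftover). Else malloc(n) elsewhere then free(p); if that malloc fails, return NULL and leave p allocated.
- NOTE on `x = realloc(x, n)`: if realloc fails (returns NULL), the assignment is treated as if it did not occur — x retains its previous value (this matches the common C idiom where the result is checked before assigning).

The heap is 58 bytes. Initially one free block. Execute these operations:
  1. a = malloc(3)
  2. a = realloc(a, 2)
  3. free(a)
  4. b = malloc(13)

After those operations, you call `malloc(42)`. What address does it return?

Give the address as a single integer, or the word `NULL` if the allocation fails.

Answer: 13

Derivation:
Op 1: a = malloc(3) -> a = 0; heap: [0-2 ALLOC][3-57 FREE]
Op 2: a = realloc(a, 2) -> a = 0; heap: [0-1 ALLOC][2-57 FREE]
Op 3: free(a) -> (freed a); heap: [0-57 FREE]
Op 4: b = malloc(13) -> b = 0; heap: [0-12 ALLOC][13-57 FREE]
malloc(42): first-fit scan over [0-12 ALLOC][13-57 FREE] -> 13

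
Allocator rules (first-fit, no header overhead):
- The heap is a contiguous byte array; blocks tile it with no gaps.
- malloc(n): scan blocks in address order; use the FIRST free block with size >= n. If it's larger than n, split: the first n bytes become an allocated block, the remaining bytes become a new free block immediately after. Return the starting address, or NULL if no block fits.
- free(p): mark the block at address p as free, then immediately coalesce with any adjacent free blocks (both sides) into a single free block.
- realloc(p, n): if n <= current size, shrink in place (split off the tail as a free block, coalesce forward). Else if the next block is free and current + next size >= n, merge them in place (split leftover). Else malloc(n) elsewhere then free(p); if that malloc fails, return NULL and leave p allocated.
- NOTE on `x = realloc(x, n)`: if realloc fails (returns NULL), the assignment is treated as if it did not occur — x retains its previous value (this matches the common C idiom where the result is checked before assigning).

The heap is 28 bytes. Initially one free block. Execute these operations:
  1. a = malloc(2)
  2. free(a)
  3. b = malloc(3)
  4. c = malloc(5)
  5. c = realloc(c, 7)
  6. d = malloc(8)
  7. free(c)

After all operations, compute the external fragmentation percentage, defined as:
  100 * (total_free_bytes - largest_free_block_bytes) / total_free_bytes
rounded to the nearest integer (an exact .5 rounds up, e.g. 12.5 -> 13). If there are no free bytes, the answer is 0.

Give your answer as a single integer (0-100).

Op 1: a = malloc(2) -> a = 0; heap: [0-1 ALLOC][2-27 FREE]
Op 2: free(a) -> (freed a); heap: [0-27 FREE]
Op 3: b = malloc(3) -> b = 0; heap: [0-2 ALLOC][3-27 FREE]
Op 4: c = malloc(5) -> c = 3; heap: [0-2 ALLOC][3-7 ALLOC][8-27 FREE]
Op 5: c = realloc(c, 7) -> c = 3; heap: [0-2 ALLOC][3-9 ALLOC][10-27 FREE]
Op 6: d = malloc(8) -> d = 10; heap: [0-2 ALLOC][3-9 ALLOC][10-17 ALLOC][18-27 FREE]
Op 7: free(c) -> (freed c); heap: [0-2 ALLOC][3-9 FREE][10-17 ALLOC][18-27 FREE]
Free blocks: [7 10] total_free=17 largest=10 -> 100*(17-10)/17 = 700/17 ≈ 41.176 -> rounds to 41

Answer: 41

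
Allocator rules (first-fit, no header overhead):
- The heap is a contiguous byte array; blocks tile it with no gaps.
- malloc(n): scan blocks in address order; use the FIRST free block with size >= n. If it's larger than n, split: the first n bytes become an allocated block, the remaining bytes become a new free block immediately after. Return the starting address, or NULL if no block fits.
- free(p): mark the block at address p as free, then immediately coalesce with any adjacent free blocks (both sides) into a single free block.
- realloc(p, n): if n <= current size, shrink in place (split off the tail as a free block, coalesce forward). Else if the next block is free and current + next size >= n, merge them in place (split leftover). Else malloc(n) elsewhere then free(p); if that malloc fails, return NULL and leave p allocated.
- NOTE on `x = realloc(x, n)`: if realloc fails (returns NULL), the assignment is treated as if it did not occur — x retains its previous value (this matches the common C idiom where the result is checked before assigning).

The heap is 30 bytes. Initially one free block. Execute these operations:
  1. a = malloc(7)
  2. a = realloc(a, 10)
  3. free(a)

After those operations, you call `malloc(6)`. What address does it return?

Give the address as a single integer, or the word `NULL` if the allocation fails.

Answer: 0

Derivation:
Op 1: a = malloc(7) -> a = 0; heap: [0-6 ALLOC][7-29 FREE]
Op 2: a = realloc(a, 10) -> a = 0; heap: [0-9 ALLOC][10-29 FREE]
Op 3: free(a) -> (freed a); heap: [0-29 FREE]
malloc(6): first-fit scan over [0-29 FREE] -> 0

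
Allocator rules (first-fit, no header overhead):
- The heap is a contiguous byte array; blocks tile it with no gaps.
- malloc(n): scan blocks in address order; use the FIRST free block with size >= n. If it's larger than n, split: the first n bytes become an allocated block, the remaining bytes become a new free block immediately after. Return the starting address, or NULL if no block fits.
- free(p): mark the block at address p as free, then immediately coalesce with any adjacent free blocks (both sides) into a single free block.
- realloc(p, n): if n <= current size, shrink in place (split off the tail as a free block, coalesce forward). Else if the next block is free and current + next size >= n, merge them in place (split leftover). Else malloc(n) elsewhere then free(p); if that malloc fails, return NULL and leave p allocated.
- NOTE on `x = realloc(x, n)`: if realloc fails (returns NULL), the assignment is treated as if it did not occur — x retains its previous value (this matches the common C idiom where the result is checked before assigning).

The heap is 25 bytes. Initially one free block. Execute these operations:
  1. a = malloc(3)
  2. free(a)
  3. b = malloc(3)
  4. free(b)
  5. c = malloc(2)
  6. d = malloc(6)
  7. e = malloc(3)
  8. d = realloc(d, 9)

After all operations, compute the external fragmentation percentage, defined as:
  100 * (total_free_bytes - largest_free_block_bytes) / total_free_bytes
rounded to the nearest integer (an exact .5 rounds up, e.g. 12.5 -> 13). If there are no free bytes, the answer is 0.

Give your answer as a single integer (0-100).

Op 1: a = malloc(3) -> a = 0; heap: [0-2 ALLOC][3-24 FREE]
Op 2: free(a) -> (freed a); heap: [0-24 FREE]
Op 3: b = malloc(3) -> b = 0; heap: [0-2 ALLOC][3-24 FREE]
Op 4: free(b) -> (freed b); heap: [0-24 FREE]
Op 5: c = malloc(2) -> c = 0; heap: [0-1 ALLOC][2-24 FREE]
Op 6: d = malloc(6) -> d = 2; heap: [0-1 ALLOC][2-7 ALLOC][8-24 FREE]
Op 7: e = malloc(3) -> e = 8; heap: [0-1 ALLOC][2-7 ALLOC][8-10 ALLOC][11-24 FREE]
Op 8: d = realloc(d, 9) -> d = 11; heap: [0-1 ALLOC][2-7 FREE][8-10 ALLOC][11-19 ALLOC][20-24 FREE]
Free blocks: [6 5] total_free=11 largest=6 -> 100*(11-6)/11 = 500/11 ≈ 45.455 -> rounds to 45

Answer: 45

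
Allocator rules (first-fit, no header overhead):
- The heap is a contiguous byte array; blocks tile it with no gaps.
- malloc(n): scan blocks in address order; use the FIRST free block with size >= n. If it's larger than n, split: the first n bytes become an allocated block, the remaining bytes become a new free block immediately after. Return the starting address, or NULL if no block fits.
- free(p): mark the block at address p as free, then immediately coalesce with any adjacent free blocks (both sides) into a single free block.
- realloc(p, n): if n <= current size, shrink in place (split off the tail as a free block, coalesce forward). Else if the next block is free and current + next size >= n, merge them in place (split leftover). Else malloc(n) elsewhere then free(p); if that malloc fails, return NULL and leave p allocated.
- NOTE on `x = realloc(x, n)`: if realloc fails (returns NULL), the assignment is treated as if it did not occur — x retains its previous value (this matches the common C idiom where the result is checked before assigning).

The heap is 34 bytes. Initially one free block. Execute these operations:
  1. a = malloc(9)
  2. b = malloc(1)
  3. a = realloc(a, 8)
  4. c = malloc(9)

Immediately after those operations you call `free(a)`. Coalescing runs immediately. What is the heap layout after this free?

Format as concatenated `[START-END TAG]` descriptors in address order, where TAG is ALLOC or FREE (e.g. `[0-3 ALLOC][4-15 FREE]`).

Answer: [0-8 FREE][9-9 ALLOC][10-18 ALLOC][19-33 FREE]

Derivation:
Op 1: a = malloc(9) -> a = 0; heap: [0-8 ALLOC][9-33 FREE]
Op 2: b = malloc(1) -> b = 9; heap: [0-8 ALLOC][9-9 ALLOC][10-33 FREE]
Op 3: a = realloc(a, 8) -> a = 0; heap: [0-7 ALLOC][8-8 FREE][9-9 ALLOC][10-33 FREE]
Op 4: c = malloc(9) -> c = 10; heap: [0-7 ALLOC][8-8 FREE][9-9 ALLOC][10-18 ALLOC][19-33 FREE]
free(a): a = 0 -> block [0-7 ALLOC]; mark free, coalesce with adjacent free neighbors -> [0-8 FREE][9-9 ALLOC][10-18 ALLOC][19-33 FREE]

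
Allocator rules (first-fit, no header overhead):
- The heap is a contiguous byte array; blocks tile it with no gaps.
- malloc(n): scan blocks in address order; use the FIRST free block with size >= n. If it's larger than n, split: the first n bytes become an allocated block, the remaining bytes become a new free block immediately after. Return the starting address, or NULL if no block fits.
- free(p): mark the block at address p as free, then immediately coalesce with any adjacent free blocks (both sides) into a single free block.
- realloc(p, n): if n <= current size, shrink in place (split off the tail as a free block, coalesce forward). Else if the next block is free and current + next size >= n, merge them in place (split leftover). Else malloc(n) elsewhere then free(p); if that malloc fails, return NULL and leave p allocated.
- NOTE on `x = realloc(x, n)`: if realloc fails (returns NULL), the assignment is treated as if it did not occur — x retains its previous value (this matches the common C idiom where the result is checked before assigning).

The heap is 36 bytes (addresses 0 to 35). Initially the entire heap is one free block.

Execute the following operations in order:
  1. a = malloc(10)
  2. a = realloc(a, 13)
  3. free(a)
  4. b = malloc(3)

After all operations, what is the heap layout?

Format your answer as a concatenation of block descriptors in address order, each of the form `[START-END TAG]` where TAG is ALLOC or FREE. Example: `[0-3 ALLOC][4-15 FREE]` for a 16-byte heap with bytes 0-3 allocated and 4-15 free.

Answer: [0-2 ALLOC][3-35 FREE]

Derivation:
Op 1: a = malloc(10) -> a = 0; heap: [0-9 ALLOC][10-35 FREE]
Op 2: a = realloc(a, 13) -> a = 0; heap: [0-12 ALLOC][13-35 FREE]
Op 3: free(a) -> (freed a); heap: [0-35 FREE]
Op 4: b = malloc(3) -> b = 0; heap: [0-2 ALLOC][3-35 FREE]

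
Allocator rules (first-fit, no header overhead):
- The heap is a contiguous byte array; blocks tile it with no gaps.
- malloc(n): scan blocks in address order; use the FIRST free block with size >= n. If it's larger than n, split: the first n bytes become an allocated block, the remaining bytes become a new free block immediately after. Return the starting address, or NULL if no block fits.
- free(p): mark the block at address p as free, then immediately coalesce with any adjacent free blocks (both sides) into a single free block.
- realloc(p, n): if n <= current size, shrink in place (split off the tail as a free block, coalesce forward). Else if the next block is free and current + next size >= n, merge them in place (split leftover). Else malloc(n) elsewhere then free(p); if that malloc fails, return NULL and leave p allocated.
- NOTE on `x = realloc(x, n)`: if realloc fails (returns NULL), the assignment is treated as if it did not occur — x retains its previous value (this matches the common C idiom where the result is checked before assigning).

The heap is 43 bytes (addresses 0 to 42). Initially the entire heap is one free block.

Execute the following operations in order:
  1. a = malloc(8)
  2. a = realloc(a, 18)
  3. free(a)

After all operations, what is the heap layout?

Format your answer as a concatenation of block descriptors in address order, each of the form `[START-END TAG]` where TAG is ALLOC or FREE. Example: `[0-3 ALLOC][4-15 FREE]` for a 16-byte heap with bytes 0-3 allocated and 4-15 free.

Op 1: a = malloc(8) -> a = 0; heap: [0-7 ALLOC][8-42 FREE]
Op 2: a = realloc(a, 18) -> a = 0; heap: [0-17 ALLOC][18-42 FREE]
Op 3: free(a) -> (freed a); heap: [0-42 FREE]

Answer: [0-42 FREE]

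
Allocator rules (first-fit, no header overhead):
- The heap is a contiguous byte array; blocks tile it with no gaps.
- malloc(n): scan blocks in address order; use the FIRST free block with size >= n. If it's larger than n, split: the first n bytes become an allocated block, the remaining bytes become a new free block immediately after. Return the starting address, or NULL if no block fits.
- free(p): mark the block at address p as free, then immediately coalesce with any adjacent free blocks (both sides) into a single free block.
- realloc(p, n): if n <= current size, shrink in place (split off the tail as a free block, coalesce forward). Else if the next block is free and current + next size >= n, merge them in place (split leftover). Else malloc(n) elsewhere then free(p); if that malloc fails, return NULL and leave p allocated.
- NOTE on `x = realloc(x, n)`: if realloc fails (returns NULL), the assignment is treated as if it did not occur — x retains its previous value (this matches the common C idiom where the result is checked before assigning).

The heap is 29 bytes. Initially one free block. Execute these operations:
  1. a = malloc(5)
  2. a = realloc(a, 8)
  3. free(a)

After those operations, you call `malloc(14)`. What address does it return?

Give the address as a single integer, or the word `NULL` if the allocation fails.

Answer: 0

Derivation:
Op 1: a = malloc(5) -> a = 0; heap: [0-4 ALLOC][5-28 FREE]
Op 2: a = realloc(a, 8) -> a = 0; heap: [0-7 ALLOC][8-28 FREE]
Op 3: free(a) -> (freed a); heap: [0-28 FREE]
malloc(14): first-fit scan over [0-28 FREE] -> 0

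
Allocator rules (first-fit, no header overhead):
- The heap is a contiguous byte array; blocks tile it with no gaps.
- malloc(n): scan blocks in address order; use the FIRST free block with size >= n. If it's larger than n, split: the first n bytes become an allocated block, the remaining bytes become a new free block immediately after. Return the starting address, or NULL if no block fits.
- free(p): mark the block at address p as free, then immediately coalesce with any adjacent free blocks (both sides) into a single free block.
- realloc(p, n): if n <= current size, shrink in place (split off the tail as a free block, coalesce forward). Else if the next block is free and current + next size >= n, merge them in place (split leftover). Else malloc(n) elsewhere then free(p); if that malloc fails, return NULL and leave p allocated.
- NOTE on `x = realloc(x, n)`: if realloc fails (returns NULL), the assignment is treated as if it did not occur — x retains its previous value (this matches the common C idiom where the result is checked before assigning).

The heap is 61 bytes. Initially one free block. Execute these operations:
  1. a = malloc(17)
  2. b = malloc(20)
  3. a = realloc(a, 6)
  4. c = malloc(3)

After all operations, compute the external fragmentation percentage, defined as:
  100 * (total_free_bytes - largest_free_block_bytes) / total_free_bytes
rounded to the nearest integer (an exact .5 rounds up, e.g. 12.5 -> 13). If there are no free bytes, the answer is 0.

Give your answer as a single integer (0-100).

Answer: 25

Derivation:
Op 1: a = malloc(17) -> a = 0; heap: [0-16 ALLOC][17-60 FREE]
Op 2: b = malloc(20) -> b = 17; heap: [0-16 ALLOC][17-36 ALLOC][37-60 FREE]
Op 3: a = realloc(a, 6) -> a = 0; heap: [0-5 ALLOC][6-16 FREE][17-36 ALLOC][37-60 FREE]
Op 4: c = malloc(3) -> c = 6; heap: [0-5 ALLOC][6-8 ALLOC][9-16 FREE][17-36 ALLOC][37-60 FREE]
Free blocks: [8 24] total_free=32 largest=24 -> 100*(32-24)/32 = 800/32 = 25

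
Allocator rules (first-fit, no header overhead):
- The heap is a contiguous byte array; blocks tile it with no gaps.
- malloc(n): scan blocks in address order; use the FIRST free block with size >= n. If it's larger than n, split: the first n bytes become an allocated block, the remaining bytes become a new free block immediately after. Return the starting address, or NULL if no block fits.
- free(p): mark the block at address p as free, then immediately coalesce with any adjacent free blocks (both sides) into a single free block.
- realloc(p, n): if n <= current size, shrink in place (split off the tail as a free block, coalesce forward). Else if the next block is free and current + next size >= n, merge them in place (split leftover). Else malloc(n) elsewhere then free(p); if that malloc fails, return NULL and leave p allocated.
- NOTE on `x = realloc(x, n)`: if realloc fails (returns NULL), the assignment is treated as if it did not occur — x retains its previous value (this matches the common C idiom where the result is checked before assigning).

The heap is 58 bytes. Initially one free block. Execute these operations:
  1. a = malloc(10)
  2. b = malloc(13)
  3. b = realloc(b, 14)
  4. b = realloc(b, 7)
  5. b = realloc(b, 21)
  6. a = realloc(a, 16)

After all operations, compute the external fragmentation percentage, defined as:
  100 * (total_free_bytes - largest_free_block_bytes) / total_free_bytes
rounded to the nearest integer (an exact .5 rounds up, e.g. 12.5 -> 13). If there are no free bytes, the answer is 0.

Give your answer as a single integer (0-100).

Answer: 48

Derivation:
Op 1: a = malloc(10) -> a = 0; heap: [0-9 ALLOC][10-57 FREE]
Op 2: b = malloc(13) -> b = 10; heap: [0-9 ALLOC][10-22 ALLOC][23-57 FREE]
Op 3: b = realloc(b, 14) -> b = 10; heap: [0-9 ALLOC][10-23 ALLOC][24-57 FREE]
Op 4: b = realloc(b, 7) -> b = 10; heap: [0-9 ALLOC][10-16 ALLOC][17-57 FREE]
Op 5: b = realloc(b, 21) -> b = 10; heap: [0-9 ALLOC][10-30 ALLOC][31-57 FREE]
Op 6: a = realloc(a, 16) -> a = 31; heap: [0-9 FREE][10-30 ALLOC][31-46 ALLOC][47-57 FREE]
Free blocks: [10 11] total_free=21 largest=11 -> 100*(21-11)/21 = 1000/21 ≈ 47.619 -> rounds to 48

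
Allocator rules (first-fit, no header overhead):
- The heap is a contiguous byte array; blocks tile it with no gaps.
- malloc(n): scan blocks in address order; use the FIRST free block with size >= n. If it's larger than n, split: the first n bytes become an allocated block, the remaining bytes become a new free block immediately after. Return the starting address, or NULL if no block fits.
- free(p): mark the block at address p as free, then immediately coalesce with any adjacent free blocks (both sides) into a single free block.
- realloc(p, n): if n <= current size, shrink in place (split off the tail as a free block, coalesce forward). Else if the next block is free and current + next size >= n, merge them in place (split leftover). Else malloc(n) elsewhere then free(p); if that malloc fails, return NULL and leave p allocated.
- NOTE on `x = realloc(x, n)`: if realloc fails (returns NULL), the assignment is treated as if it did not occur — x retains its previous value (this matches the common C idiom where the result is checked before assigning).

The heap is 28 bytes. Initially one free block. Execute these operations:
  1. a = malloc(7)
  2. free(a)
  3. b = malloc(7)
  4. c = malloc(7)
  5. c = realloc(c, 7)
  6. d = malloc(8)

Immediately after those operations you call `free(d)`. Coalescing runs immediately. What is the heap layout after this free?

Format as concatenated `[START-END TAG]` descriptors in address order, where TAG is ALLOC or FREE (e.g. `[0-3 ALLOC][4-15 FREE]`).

Op 1: a = malloc(7) -> a = 0; heap: [0-6 ALLOC][7-27 FREE]
Op 2: free(a) -> (freed a); heap: [0-27 FREE]
Op 3: b = malloc(7) -> b = 0; heap: [0-6 ALLOC][7-27 FREE]
Op 4: c = malloc(7) -> c = 7; heap: [0-6 ALLOC][7-13 ALLOC][14-27 FREE]
Op 5: c = realloc(c, 7) -> c = 7; heap: [0-6 ALLOC][7-13 ALLOC][14-27 FREE]
Op 6: d = malloc(8) -> d = 14; heap: [0-6 ALLOC][7-13 ALLOC][14-21 ALLOC][22-27 FREE]
free(d): d = 14 -> block [14-21 ALLOC]; mark free, coalesce with adjacent free neighbors -> [0-6 ALLOC][7-13 ALLOC][14-27 FREE]

Answer: [0-6 ALLOC][7-13 ALLOC][14-27 FREE]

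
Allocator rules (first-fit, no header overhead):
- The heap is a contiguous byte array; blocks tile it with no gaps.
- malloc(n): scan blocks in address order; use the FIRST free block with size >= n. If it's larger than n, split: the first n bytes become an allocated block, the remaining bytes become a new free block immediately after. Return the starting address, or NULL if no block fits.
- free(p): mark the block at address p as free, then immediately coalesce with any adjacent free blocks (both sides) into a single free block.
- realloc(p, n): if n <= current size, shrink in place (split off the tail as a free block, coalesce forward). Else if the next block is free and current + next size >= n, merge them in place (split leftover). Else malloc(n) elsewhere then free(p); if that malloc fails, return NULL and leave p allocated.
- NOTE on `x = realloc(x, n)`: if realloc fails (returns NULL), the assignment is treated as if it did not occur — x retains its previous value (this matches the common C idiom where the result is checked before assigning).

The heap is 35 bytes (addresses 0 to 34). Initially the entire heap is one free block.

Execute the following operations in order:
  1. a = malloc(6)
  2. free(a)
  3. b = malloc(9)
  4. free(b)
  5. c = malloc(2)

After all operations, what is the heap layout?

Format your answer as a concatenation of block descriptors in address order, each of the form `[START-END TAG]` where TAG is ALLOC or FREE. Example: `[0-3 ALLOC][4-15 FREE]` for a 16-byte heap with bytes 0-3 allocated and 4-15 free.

Op 1: a = malloc(6) -> a = 0; heap: [0-5 ALLOC][6-34 FREE]
Op 2: free(a) -> (freed a); heap: [0-34 FREE]
Op 3: b = malloc(9) -> b = 0; heap: [0-8 ALLOC][9-34 FREE]
Op 4: free(b) -> (freed b); heap: [0-34 FREE]
Op 5: c = malloc(2) -> c = 0; heap: [0-1 ALLOC][2-34 FREE]

Answer: [0-1 ALLOC][2-34 FREE]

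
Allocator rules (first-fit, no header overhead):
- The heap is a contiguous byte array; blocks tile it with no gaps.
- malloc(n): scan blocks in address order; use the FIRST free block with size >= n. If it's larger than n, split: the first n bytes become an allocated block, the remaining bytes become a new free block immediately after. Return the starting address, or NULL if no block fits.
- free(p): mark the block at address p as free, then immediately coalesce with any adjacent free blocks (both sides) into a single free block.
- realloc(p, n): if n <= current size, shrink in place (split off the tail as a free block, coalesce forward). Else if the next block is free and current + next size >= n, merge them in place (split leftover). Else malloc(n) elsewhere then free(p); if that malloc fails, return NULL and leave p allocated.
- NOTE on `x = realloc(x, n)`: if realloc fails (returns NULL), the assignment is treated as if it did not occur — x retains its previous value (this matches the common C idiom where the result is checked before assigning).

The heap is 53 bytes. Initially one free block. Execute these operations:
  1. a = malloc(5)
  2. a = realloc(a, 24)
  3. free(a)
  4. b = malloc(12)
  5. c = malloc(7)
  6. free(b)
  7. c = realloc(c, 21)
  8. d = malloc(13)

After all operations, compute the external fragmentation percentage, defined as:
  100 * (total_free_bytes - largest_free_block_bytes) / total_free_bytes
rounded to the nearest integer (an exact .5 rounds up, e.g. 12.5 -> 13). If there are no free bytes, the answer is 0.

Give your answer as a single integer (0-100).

Answer: 37

Derivation:
Op 1: a = malloc(5) -> a = 0; heap: [0-4 ALLOC][5-52 FREE]
Op 2: a = realloc(a, 24) -> a = 0; heap: [0-23 ALLOC][24-52 FREE]
Op 3: free(a) -> (freed a); heap: [0-52 FREE]
Op 4: b = malloc(12) -> b = 0; heap: [0-11 ALLOC][12-52 FREE]
Op 5: c = malloc(7) -> c = 12; heap: [0-11 ALLOC][12-18 ALLOC][19-52 FREE]
Op 6: free(b) -> (freed b); heap: [0-11 FREE][12-18 ALLOC][19-52 FREE]
Op 7: c = realloc(c, 21) -> c = 12; heap: [0-11 FREE][12-32 ALLOC][33-52 FREE]
Op 8: d = malloc(13) -> d = 33; heap: [0-11 FREE][12-32 ALLOC][33-45 ALLOC][46-52 FREE]
Free blocks: [12 7] total_free=19 largest=12 -> 100*(19-12)/19 = 700/19 ≈ 36.842 -> rounds to 37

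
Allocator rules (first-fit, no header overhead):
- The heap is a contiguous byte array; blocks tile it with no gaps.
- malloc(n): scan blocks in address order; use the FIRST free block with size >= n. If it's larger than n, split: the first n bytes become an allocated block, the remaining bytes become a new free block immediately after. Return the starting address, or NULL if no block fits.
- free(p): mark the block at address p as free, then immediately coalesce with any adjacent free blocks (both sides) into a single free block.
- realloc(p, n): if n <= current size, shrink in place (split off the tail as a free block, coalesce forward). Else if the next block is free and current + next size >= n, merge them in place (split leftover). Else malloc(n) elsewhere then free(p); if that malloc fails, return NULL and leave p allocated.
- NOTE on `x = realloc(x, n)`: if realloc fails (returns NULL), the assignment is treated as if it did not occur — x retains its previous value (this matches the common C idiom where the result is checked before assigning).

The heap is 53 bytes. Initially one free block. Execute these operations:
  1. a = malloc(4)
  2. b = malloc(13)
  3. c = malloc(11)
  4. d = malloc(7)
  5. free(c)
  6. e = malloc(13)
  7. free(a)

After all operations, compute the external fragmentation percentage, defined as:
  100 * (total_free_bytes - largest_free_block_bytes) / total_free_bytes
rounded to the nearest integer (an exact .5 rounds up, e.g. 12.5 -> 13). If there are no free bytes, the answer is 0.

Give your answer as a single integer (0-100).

Answer: 45

Derivation:
Op 1: a = malloc(4) -> a = 0; heap: [0-3 ALLOC][4-52 FREE]
Op 2: b = malloc(13) -> b = 4; heap: [0-3 ALLOC][4-16 ALLOC][17-52 FREE]
Op 3: c = malloc(11) -> c = 17; heap: [0-3 ALLOC][4-16 ALLOC][17-27 ALLOC][28-52 FREE]
Op 4: d = malloc(7) -> d = 28; heap: [0-3 ALLOC][4-16 ALLOC][17-27 ALLOC][28-34 ALLOC][35-52 FREE]
Op 5: free(c) -> (freed c); heap: [0-3 ALLOC][4-16 ALLOC][17-27 FREE][28-34 ALLOC][35-52 FREE]
Op 6: e = malloc(13) -> e = 35; heap: [0-3 ALLOC][4-16 ALLOC][17-27 FREE][28-34 ALLOC][35-47 ALLOC][48-52 FREE]
Op 7: free(a) -> (freed a); heap: [0-3 FREE][4-16 ALLOC][17-27 FREE][28-34 ALLOC][35-47 ALLOC][48-52 FREE]
Free blocks: [4 11 5] total_free=20 largest=11 -> 100*(20-11)/20 = 900/20 = 45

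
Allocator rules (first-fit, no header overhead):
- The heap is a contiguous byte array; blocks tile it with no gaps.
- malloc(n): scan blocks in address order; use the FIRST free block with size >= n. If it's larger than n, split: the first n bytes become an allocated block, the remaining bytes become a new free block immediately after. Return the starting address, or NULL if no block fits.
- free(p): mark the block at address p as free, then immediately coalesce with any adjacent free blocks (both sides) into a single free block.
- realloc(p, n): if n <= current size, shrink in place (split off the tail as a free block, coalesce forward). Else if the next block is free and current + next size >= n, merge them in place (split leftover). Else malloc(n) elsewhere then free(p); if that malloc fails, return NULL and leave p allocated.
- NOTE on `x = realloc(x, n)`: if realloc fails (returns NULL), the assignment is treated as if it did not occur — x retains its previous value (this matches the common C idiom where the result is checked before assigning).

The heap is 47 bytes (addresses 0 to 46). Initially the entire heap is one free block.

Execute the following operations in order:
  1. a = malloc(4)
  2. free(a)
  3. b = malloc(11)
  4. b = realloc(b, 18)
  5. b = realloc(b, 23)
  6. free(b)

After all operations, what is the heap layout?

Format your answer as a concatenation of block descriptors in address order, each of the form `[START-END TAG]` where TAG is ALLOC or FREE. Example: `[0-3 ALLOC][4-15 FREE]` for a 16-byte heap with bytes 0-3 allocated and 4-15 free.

Op 1: a = malloc(4) -> a = 0; heap: [0-3 ALLOC][4-46 FREE]
Op 2: free(a) -> (freed a); heap: [0-46 FREE]
Op 3: b = malloc(11) -> b = 0; heap: [0-10 ALLOC][11-46 FREE]
Op 4: b = realloc(b, 18) -> b = 0; heap: [0-17 ALLOC][18-46 FREE]
Op 5: b = realloc(b, 23) -> b = 0; heap: [0-22 ALLOC][23-46 FREE]
Op 6: free(b) -> (freed b); heap: [0-46 FREE]

Answer: [0-46 FREE]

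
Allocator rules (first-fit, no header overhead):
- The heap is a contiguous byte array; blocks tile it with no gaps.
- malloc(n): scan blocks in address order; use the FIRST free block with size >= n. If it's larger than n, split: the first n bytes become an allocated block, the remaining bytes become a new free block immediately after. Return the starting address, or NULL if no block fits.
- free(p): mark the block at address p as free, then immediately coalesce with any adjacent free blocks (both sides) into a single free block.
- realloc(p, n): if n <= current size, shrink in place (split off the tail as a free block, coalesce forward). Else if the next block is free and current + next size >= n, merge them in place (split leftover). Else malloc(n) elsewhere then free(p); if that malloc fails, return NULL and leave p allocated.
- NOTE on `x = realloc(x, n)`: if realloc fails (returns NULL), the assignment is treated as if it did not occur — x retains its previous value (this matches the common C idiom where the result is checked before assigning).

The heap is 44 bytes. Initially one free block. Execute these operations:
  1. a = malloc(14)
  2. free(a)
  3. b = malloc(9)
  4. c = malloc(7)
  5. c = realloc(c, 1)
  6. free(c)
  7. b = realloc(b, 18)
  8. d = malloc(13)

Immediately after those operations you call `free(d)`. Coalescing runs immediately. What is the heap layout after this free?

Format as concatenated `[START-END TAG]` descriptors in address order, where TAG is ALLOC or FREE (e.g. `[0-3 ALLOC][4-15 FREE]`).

Op 1: a = malloc(14) -> a = 0; heap: [0-13 ALLOC][14-43 FREE]
Op 2: free(a) -> (freed a); heap: [0-43 FREE]
Op 3: b = malloc(9) -> b = 0; heap: [0-8 ALLOC][9-43 FREE]
Op 4: c = malloc(7) -> c = 9; heap: [0-8 ALLOC][9-15 ALLOC][16-43 FREE]
Op 5: c = realloc(c, 1) -> c = 9; heap: [0-8 ALLOC][9-9 ALLOC][10-43 FREE]
Op 6: free(c) -> (freed c); heap: [0-8 ALLOC][9-43 FREE]
Op 7: b = realloc(b, 18) -> b = 0; heap: [0-17 ALLOC][18-43 FREE]
Op 8: d = malloc(13) -> d = 18; heap: [0-17 ALLOC][18-30 ALLOC][31-43 FREE]
free(d): d = 18 -> block [18-30 ALLOC]; mark free, coalesce with adjacent free neighbors -> [0-17 ALLOC][18-43 FREE]

Answer: [0-17 ALLOC][18-43 FREE]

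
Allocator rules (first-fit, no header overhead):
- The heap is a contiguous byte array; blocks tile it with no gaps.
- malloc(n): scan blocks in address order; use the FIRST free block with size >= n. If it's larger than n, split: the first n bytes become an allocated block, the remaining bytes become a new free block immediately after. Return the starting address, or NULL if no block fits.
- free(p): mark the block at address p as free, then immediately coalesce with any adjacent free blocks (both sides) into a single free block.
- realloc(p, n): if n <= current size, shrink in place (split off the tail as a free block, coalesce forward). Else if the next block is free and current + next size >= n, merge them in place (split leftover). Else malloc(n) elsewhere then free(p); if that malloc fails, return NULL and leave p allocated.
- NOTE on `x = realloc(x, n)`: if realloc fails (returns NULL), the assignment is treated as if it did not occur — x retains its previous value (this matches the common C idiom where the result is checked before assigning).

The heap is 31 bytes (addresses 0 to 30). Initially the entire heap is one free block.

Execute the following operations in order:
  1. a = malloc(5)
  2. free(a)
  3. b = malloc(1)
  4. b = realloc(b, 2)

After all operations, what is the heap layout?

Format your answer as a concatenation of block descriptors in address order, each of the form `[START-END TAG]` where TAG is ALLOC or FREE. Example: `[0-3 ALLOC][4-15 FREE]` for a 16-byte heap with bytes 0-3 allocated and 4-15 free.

Answer: [0-1 ALLOC][2-30 FREE]

Derivation:
Op 1: a = malloc(5) -> a = 0; heap: [0-4 ALLOC][5-30 FREE]
Op 2: free(a) -> (freed a); heap: [0-30 FREE]
Op 3: b = malloc(1) -> b = 0; heap: [0-0 ALLOC][1-30 FREE]
Op 4: b = realloc(b, 2) -> b = 0; heap: [0-1 ALLOC][2-30 FREE]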